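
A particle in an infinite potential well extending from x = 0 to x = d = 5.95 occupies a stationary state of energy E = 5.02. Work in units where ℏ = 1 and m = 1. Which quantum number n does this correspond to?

From E_n = n²π²ℏ²/(2md²) invert to n = √(2md²E)/(πℏ).
n = (5.95/π) × √(2 × 1 × 5.02) = 6.001 → n = 6.

n = 6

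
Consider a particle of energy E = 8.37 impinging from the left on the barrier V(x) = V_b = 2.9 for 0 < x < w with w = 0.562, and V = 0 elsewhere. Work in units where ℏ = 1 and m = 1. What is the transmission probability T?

E > V_b: inside the barrier k₂ = √(2m(E − V_b))/ℏ = 3.308, k₂w = 1.859.
Matching at both interfaces gives T⁻¹ = 1 + V_b² sin²(k₂w) / [4E(E − V_b)] = 1.042, hence T = 0.959.

T = 0.959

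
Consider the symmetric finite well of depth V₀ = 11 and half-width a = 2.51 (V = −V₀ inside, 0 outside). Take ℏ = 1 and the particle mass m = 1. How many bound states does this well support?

Define the well-strength parameter z₀ = (a/ℏ)√(2mV₀) = 2.51 × √(2·1·11) = 11.77.
A new bound state (alternating even/odd) appears each time z₀ passes a multiple of π/2, so N = ⌊2z₀/π⌋ + 1 = ⌊7.495⌋ + 1 = 8.

N = 8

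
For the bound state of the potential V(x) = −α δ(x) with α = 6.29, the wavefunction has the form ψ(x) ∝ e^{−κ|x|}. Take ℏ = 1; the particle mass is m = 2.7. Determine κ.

Integrate −(ℏ²/2m)ψ'' − αδ(x)ψ = Eψ from −ε to +ε: the ψ'' term gives ψ'(0⁺) − ψ'(0⁻) and the δ term gives −(2mα/ℏ²)ψ(0).
With ψ ∝ e^{−κ|x|} this yields −2κ = −2mα/ℏ², so κ = mα/ℏ² = 16.98.

κ = 17.0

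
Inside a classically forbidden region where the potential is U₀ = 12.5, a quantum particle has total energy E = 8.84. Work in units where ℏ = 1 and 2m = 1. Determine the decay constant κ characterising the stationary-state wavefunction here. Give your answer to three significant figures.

Since E < U₀ the TISE in this region is ψ'' = κ²ψ with κ = √(2m(U₀ − E))/ℏ.
κ = √(2 × 0.5 × 3.66) = 1.913.

κ = 1.91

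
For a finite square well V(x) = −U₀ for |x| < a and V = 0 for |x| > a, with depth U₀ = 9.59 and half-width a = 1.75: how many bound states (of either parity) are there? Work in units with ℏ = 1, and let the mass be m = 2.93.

The dimensionless depth is z₀ = a√(2mU₀)/ℏ = 1.75 × √(56.20) = 13.12.
The even/odd transcendental equations gain one root per π/2 in z₀, giving N = 1 + ⌊2z₀/π⌋ = 1 + ⌊8.352⌋ = 9.

N = 9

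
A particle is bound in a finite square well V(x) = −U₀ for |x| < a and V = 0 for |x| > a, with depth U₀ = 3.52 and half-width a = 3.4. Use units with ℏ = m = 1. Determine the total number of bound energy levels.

N = 6

Define the well-strength parameter z₀ = (a/ℏ)√(2mU₀) = 3.4 × √(2·1·3.52) = 9.021.
A new bound state (alternating even/odd) appears each time z₀ passes a multiple of π/2, so N = ⌊2z₀/π⌋ + 1 = ⌊5.743⌋ + 1 = 6.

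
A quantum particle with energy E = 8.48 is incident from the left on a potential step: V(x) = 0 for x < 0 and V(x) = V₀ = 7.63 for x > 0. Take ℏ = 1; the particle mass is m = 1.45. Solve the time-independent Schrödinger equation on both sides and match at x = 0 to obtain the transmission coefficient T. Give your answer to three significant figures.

On each side the TISE gives plane waves with k = √(2m(E − V))/ℏ: k₁ = √(2·1.45·8.48) = 4.959, k₂ = √(2·1.45·0.85) = 1.570.
Matching ψ and ψ′ at x = 0 gives r = (k₁ − k₂)/(k₁ + k₂), so R = r² = 0.2694 and T = 1 − R = 0.7306.

T = 0.731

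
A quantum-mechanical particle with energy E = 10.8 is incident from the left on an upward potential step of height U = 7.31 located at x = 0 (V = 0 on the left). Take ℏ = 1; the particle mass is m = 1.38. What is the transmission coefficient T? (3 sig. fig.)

T = 0.924

On each side the TISE gives plane waves with k = √(2m(E − V))/ℏ: k₁ = √(2·1.38·10.8) = 5.460, k₂ = √(2·1.38·3.49) = 3.104.
Continuity of ψ and ψ′ at the step yields the reflection amplitude r = (k₁ − k₂)/(k₁ + k₂) = 0.2751; thus R = |r|² = 0.07570, T = 0.9243.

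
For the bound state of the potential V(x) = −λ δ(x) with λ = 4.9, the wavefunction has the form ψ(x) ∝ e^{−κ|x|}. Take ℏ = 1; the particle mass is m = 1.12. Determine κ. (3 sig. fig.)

Integrate −(ℏ²/2m)ψ'' − λδ(x)ψ = Eψ from −ε to +ε: the ψ'' term gives ψ'(0⁺) − ψ'(0⁻) and the δ term gives −(2mλ/ℏ²)ψ(0).
With ψ ∝ e^{−κ|x|} this yields −2κ = −2mλ/ℏ², so κ = mλ/ℏ² = 5.488.

κ = 5.49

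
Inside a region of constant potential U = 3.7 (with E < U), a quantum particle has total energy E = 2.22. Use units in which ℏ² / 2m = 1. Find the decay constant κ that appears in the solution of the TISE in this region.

Since E < U the TISE in this region is ψ'' = κ²ψ with κ = √(2m(U − E))/ℏ.
κ = √(2 × 0.5 × 1.48) = 1.217.

κ = 1.22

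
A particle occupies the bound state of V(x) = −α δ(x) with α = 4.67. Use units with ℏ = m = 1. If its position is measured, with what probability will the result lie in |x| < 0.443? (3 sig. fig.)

The normalised bound state is ψ = √κ e^{−κ|x|} with κ = mα/ℏ² = 4.670.
P(|x| < d) = ∫_{−d}^{d} κ e^{−2κ|x|} dx = 1 − e^{−2κd} = 1 − e^{−4.138} = 0.9840.

P = 0.984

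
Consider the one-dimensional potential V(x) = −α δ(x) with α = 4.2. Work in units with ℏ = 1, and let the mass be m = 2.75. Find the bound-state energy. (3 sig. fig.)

For x ≠ 0 the bound state is ψ ∝ e^{−κ|x|}; integrating the TISE across the delta gives the cusp condition 2κ = 2mα/ℏ², so κ = 11.55.
Then E = −ℏ²κ²/(2m) = −mα²/(2ℏ²) = -24.26.

E = -24.3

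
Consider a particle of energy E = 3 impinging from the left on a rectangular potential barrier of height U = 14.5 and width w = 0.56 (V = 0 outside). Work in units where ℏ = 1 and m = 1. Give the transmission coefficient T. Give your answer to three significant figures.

T = 0.0122

Since E < U the interior solution is evanescent with decay constant κ = √(2m(U − E))/ℏ = 4.796.
κw = 2.686, sinh(κw) = 7.300.
The exact tunnelling result is T⁻¹ = 1 + U² sinh²(κw) / [4E(U − E)] = 82.19, so T = 0.0122.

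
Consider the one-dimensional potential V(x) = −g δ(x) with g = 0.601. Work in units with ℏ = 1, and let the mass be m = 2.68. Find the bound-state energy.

For x ≠ 0 the bound state is ψ ∝ e^{−κ|x|}; integrating the TISE across the delta gives the cusp condition 2κ = 2mg/ℏ², so κ = 1.611.
Then E = −ℏ²κ²/(2m) = −mg²/(2ℏ²) = -0.4840.

E = -0.484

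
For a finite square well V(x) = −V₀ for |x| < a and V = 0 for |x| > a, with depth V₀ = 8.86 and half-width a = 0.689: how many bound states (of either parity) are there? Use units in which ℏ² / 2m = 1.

Define the well-strength parameter z₀ = (a/ℏ)√(2mV₀) = 0.689 × √(2·0.5·8.86) = 2.051.
A new bound state (alternating even/odd) appears each time z₀ passes a multiple of π/2, so N = ⌊2z₀/π⌋ + 1 = ⌊1.306⌋ + 1 = 2.

N = 2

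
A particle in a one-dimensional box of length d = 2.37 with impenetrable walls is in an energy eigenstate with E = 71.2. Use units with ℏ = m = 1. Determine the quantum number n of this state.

From E_n = n²π²ℏ²/(2md²) invert to n = √(2md²E)/(πℏ).
n = (2.37/π) × √(2 × 1 × 71.2) = 9.002 → n = 9.

n = 9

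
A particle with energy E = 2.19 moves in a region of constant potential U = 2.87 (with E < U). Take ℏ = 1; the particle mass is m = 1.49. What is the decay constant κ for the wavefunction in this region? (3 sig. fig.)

κ = 1.42

Since E < U the TISE in this region is ψ'' = κ²ψ with κ = √(2m(U − E))/ℏ.
κ = √(2 × 1.49 × 0.68) = 1.424.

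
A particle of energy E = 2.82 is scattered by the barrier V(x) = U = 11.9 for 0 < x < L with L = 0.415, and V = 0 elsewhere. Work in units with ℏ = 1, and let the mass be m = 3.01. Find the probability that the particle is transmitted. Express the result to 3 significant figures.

T = 0.00624

E < U: inside the barrier ψ ∝ e^{±κx} with κ = √(2m(U − E))/ℏ = 7.393.
κL = 3.068, sinh(κL) = 10.73.
The exact tunnelling result is T⁻¹ = 1 + U² sinh²(κL) / [4E(U − E)] = 160.1, so T = 0.00624.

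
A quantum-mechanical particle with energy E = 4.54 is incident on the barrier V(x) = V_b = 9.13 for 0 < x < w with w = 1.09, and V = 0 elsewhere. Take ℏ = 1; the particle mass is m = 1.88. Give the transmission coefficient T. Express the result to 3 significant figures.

E < V_b: inside the barrier ψ ∝ e^{±κx} with κ = √(2m(V_b − E))/ℏ = 4.154.
κw = 4.528, sinh(κw) = 46.29.
Matching ψ, ψ′ at both faces gives T = [1 + V_b² sinh²(κw) / (4E(V_b − E))]⁻¹ = 1/2144 = 0.000466.

T = 0.000466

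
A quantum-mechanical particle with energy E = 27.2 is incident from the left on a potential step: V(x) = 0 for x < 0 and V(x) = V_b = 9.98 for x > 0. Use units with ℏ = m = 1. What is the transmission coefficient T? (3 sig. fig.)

T = 0.987

On each side the TISE gives plane waves with k = √(2m(E − V))/ℏ: k₁ = √(2·1·27.2) = 7.376, k₂ = √(2·1·17.22) = 5.869.
Continuity of ψ and ψ′ at the step yields the reflection amplitude r = (k₁ − k₂)/(k₁ + k₂) = 0.1138; thus R = |r|² = 0.01295, T = 0.9871.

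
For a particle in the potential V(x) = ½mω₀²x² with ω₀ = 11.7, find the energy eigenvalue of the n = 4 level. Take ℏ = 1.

E = 52.7

The oscillator eigenvalues are E_n = ℏω₀(n + ½), so E_4 = 11.7 × 4.5 = 52.65.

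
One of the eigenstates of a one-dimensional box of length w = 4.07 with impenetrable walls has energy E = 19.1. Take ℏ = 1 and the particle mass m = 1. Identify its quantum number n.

n = 8

For an infinite well E_n = n²π²ℏ²/(2mw²), so n = (w/πℏ)√(2mE).
n = (4.07/π) × √(2 × 1 × 19.1) = 8.007 → n = 8.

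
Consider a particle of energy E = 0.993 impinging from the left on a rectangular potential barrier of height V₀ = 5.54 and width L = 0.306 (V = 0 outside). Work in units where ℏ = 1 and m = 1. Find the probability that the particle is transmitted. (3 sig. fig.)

T = 0.344

E < V₀: inside the barrier ψ ∝ e^{±κx} with κ = √(2m(V₀ − E))/ℏ = 3.016.
κL = 0.9228, sinh(κL) = 1.059.
Matching ψ, ψ′ at both faces gives T = [1 + V₀² sinh²(κL) / (4E(V₀ − E))]⁻¹ = 1/2.907 = 0.344.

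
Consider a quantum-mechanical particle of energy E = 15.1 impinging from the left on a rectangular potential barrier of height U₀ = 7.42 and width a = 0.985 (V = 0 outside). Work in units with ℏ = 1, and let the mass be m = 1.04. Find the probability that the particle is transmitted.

Above the barrier the interior wavenumber is k₂ = √(2m(E − U₀))/ℏ = 3.997, giving phase k₂a = 3.937.
Matching at both interfaces gives T⁻¹ = 1 + U₀² sin²(k₂a) / [4E(E − U₀)] = 1.061, hence T = 0.943.

T = 0.943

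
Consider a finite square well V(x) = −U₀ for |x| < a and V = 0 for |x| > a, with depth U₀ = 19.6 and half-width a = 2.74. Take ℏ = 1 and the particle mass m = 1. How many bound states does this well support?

Define the well-strength parameter z₀ = (a/ℏ)√(2mU₀) = 2.74 × √(2·1·19.6) = 17.16.
The even/odd transcendental equations gain one root per π/2 in z₀, giving N = 1 + ⌊2z₀/π⌋ = 1 + ⌊10.92⌋ = 11.

N = 11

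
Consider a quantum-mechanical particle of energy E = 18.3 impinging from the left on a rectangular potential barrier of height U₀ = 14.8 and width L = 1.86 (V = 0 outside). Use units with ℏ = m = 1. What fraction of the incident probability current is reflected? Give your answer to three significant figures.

R = 0.450

E > U₀: inside the barrier k₂ = √(2m(E − U₀))/ℏ = 2.646, k₂L = 4.921.
Matching at both interfaces gives T⁻¹ = 1 + U₀² sin²(k₂L) / [4E(E − U₀)] = 1.818, hence T = 0.550.
R = 1 − T = 0.450.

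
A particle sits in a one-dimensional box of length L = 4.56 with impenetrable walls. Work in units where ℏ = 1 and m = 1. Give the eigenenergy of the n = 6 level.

Requiring ψ(0) = ψ(L) = 0 quantises k = nπ/L, hence E_n = ℏ²k²/2m = n²π²ℏ²/(2mL²).
E_6 = 6² × π² / (2 × 1 × 4.56²) = 8.544.

E = 8.54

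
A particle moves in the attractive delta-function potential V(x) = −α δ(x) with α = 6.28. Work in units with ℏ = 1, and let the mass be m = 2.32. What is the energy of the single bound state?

For x ≠ 0 the bound state is ψ ∝ e^{−κ|x|}; integrating the TISE across the delta gives the cusp condition 2κ = 2mα/ℏ², so κ = 14.57.
Then E = −ℏ²κ²/(2m) = −mα²/(2ℏ²) = -45.75.

E = -45.7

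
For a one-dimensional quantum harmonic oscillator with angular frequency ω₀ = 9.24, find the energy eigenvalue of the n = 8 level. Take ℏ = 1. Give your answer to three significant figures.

Using E_n = (n + ½)ℏω₀: E_8 = 8.5 × 9.24 = 78.54.

E = 78.5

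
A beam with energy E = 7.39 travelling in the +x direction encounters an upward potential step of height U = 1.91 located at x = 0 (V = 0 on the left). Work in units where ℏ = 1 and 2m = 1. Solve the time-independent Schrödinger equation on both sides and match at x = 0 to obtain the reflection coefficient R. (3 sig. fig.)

On each side the TISE gives plane waves with k = √(2m(E − V))/ℏ: k₁ = √(2·½·7.39) = 2.718, k₂ = √(2·½·5.48) = 2.341.
Matching ψ and ψ′ at x = 0 gives r = (k₁ − k₂)/(k₁ + k₂), so R = r² = 0.005568 and T = 1 − R = 0.9944.

R = 0.00557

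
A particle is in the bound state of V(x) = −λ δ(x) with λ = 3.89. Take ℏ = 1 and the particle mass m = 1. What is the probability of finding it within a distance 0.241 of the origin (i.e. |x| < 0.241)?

P = 0.847

The normalised bound state is ψ = √κ e^{−κ|x|} with κ = mλ/ℏ² = 3.890.
P(|x| < d) = ∫_{−d}^{d} κ e^{−2κ|x|} dx = 1 − e^{−2κd} = 1 − e^{−1.875} = 0.8466.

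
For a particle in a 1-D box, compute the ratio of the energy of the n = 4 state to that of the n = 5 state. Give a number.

0.64

Since E_n ∝ n², the ratio is (4/5)² = 0.64.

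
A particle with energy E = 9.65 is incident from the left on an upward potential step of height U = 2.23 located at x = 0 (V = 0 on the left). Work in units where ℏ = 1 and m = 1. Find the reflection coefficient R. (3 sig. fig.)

R = 0.00430

The wavenumbers are k₁ = √(2mE)/ℏ = 4.393 on the left and k₂ = √(2m(E − U))/ℏ = 3.852 on the right.
Continuity of ψ and ψ′ at the step yields the reflection amplitude r = (k₁ − k₂)/(k₁ + k₂) = 0.06560; thus R = |r|² = 0.004303, T = 0.9957.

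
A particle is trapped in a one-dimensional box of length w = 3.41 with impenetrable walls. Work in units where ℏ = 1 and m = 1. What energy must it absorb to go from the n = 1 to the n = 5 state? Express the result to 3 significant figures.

ΔE = 10.2

E_n = n²π²ℏ²/(2mw²), so ΔE = (5² − 1²) π²ℏ²/(2mw²).
ΔE = 24 × π² / (2 × 1 × 3.41²) = 10.19.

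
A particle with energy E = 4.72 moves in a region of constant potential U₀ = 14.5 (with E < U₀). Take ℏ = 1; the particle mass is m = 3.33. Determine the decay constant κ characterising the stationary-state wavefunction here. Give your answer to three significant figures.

κ = 8.07

Since E < U₀ the TISE in this region is ψ'' = κ²ψ with κ = √(2m(U₀ − E))/ℏ.
κ = √(2 × 3.33 × 9.78) = 8.071.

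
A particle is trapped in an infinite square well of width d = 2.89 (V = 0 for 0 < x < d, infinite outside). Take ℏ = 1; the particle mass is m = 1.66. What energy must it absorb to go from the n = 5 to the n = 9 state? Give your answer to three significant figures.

ΔE = 19.9

E_n = n²π²ℏ²/(2md²), so ΔE = (9² − 5²) π²ℏ²/(2md²).
ΔE = 56 × π² / (2 × 1.66 × 2.89²) = 19.93.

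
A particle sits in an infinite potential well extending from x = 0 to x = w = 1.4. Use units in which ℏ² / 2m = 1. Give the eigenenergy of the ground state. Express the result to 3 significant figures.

The infinite-well eigenfunctions ψ_n = √(2/w) sin(nπx/w) vanish at both walls, giving E_n = n²π²ℏ²/(2mw²).
E_1 = 1² × π² / (2 × 0.5 × 1.4²) = 5.036.

E = 5.04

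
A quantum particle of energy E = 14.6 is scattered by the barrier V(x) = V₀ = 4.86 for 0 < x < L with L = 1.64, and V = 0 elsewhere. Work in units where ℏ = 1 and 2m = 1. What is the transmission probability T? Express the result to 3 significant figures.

E > V₀: inside the barrier k₂ = √(2m(E − V₀))/ℏ = 3.121, k₂L = 5.118.
Matching at both interfaces gives T⁻¹ = 1 + V₀² sin²(k₂L) / [4E(E − V₀)] = 1.035, hence T = 0.966.

T = 0.966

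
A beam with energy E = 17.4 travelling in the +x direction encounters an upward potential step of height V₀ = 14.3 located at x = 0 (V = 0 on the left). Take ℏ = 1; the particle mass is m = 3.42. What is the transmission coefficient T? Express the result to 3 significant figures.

T = 0.835

The wavenumbers are k₁ = √(2mE)/ℏ = 10.91 on the left and k₂ = √(2m(E − V₀))/ℏ = 4.605 on the right.
Continuity of ψ and ψ′ at the step yields the reflection amplitude r = (k₁ − k₂)/(k₁ + k₂) = 0.4064; thus R = |r|² = 0.1651, T = 0.8349.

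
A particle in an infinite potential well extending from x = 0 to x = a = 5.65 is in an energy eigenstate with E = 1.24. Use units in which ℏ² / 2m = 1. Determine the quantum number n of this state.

n = 2

For an infinite well E_n = n²π²ℏ²/(2ma²), so n = (a/πℏ)√(2mE).
n = (5.65/π) × √(2 × 0.5 × 1.24) = 2.003 → n = 2.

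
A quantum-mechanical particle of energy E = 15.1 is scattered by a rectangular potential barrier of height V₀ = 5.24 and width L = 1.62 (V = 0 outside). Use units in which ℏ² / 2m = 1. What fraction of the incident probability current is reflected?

R = 0.0384

E > V₀: inside the barrier k₂ = √(2m(E − V₀))/ℏ = 3.140, k₂L = 5.087.
Matching at both interfaces gives T⁻¹ = 1 + V₀² sin²(k₂L) / [4E(E − V₀)] = 1.040, hence T = 0.962.
R = 1 − T = 0.0384.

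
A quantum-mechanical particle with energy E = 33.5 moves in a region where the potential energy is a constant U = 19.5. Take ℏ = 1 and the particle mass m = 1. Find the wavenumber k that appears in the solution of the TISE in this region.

k = 5.29

With E > U the solution is oscillatory, ψ ∝ e^{±ikx} with k = √(2m(E − U))/ℏ.
k = √(2 × 1 × 14) = 5.292.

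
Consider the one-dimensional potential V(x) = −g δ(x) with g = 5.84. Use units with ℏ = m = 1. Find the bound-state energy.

For x ≠ 0 the bound state is ψ ∝ e^{−κ|x|}; integrating the TISE across the delta gives the cusp condition 2κ = 2mg/ℏ², so κ = 5.840.
Then E = −ℏ²κ²/(2m) = −mg²/(2ℏ²) = -17.05.

E = -17.1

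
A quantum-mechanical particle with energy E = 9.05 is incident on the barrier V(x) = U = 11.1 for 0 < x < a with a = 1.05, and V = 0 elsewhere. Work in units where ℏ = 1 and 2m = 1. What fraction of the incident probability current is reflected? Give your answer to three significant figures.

Since E < U the interior solution is evanescent with decay constant κ = √(2m(U − E))/ℏ = 1.432.
κa = 1.503, sinh(κa) = 2.137.
The exact tunnelling result is T⁻¹ = 1 + U² sinh²(κa) / [4E(U − E)] = 8.584, so T = 0.116.
R = 1 − T = 0.884.

R = 0.884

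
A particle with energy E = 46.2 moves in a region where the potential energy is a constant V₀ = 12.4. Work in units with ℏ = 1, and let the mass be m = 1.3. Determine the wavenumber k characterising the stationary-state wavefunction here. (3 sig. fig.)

With E > V₀ the solution is oscillatory, ψ ∝ e^{±ikx} with k = √(2m(E − V₀))/ℏ.
k = √(2 × 1.3 × 33.8) = 9.374.

k = 9.37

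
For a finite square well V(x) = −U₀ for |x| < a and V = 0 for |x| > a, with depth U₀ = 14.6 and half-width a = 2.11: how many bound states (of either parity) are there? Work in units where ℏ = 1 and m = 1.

The dimensionless depth is z₀ = a√(2mU₀)/ℏ = 2.11 × √(29.20) = 11.40.
A new bound state (alternating even/odd) appears each time z₀ passes a multiple of π/2, so N = ⌊2z₀/π⌋ + 1 = ⌊7.259⌋ + 1 = 8.

N = 8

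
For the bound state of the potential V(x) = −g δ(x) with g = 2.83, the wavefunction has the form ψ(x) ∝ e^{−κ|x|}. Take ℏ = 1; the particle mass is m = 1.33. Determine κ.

κ = 3.76

Integrating the TISE across x = 0 gives the cusp condition ψ'(0⁺) − ψ'(0⁻) = −(2mg/ℏ²)ψ(0).
With ψ ∝ e^{−κ|x|} this yields −2κ = −2mg/ℏ², so κ = mg/ℏ² = 3.764.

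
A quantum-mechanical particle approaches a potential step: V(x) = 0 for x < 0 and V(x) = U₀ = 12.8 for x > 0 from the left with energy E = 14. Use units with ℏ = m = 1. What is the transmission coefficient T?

T = 0.701

The wavenumbers are k₁ = √(2mE)/ℏ = 5.292 on the left and k₂ = √(2m(E − U₀))/ℏ = 1.549 on the right.
Continuity of ψ and ψ′ at the step yields the reflection amplitude r = (k₁ − k₂)/(k₁ + k₂) = 0.5471; thus R = |r|² = 0.2993, T = 0.7007.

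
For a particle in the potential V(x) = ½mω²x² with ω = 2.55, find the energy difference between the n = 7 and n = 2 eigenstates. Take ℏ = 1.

E_n = ℏω(n + ½), so ΔE = (7 − 2) ℏω = 5 × 2.55 = 12.75.

ΔE = 12.8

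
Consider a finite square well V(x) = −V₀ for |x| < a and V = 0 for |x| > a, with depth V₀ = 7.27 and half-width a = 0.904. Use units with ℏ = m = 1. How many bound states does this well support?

N = 3

The dimensionless depth is z₀ = a√(2mV₀)/ℏ = 0.904 × √(14.54) = 3.447.
The even/odd transcendental equations gain one root per π/2 in z₀, giving N = 1 + ⌊2z₀/π⌋ = 1 + ⌊2.194⌋ = 3.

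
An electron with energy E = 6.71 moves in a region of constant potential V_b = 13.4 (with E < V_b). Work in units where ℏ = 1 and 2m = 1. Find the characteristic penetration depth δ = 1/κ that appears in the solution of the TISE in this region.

Since E < V_b the TISE in this region is ψ'' = κ²ψ with κ = √(2m(V_b − E))/ℏ.
κ = √(2 × 0.5 × 6.69) = 2.587. The penetration depth is δ = 1/κ = 0.387.

δ = 0.387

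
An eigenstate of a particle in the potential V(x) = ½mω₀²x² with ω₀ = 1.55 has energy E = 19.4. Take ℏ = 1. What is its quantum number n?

n = 12

Invert E_n = (n + ½)ℏω₀: n = E/ℏω₀ − ½ = 12.016, so n = 12.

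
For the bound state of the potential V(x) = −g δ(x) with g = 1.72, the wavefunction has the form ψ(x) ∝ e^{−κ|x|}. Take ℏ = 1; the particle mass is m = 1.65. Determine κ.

κ = 2.84

Integrating the TISE across x = 0 gives the cusp condition ψ'(0⁺) − ψ'(0⁻) = −(2mg/ℏ²)ψ(0).
With ψ ∝ e^{−κ|x|} this yields −2κ = −2mg/ℏ², so κ = mg/ℏ² = 2.838.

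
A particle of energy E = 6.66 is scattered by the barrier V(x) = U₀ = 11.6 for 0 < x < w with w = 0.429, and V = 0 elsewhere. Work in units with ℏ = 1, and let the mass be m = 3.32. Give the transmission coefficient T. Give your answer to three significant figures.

E < U₀: inside the barrier ψ ∝ e^{±κx} with κ = √(2m(U₀ − E))/ℏ = 5.727.
κw = 2.457, sinh(κw) = 5.792.
The exact tunnelling result is T⁻¹ = 1 + U₀² sinh²(κw) / [4E(U₀ − E)] = 35.30, so T = 0.0283.

T = 0.0283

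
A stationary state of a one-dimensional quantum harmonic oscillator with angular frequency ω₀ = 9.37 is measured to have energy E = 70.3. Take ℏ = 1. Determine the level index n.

E_n = ℏω₀(n + ½) ⇒ n = E/(ℏω₀) − ½ = 70.3/9.37 − 0.5 = 7.003 → n = 7.

n = 7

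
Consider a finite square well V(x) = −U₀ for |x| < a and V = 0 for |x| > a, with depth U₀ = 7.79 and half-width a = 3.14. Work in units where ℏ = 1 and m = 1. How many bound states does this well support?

N = 8

The dimensionless depth is z₀ = a√(2mU₀)/ℏ = 3.14 × √(15.58) = 12.39.
A new bound state (alternating even/odd) appears each time z₀ passes a multiple of π/2, so N = ⌊2z₀/π⌋ + 1 = ⌊7.890⌋ + 1 = 8.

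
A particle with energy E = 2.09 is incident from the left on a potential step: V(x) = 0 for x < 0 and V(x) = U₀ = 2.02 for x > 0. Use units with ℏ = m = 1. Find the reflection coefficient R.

R = 0.477

On each side the TISE gives plane waves with k = √(2m(E − V))/ℏ: k₁ = √(2·1·2.09) = 2.045, k₂ = √(2·1·0.07) = 0.3742.
Continuity of ψ and ψ′ at the step yields the reflection amplitude r = (k₁ − k₂)/(k₁ + k₂) = 0.6906; thus R = |r|² = 0.4769, T = 0.5231.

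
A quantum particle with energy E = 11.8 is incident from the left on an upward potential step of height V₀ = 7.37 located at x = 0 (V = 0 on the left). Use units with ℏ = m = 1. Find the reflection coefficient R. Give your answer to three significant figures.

On each side the TISE gives plane waves with k = √(2m(E − V))/ℏ: k₁ = √(2·1·11.8) = 4.858, k₂ = √(2·1·4.43) = 2.977.
Continuity of ψ and ψ′ at the step yields the reflection amplitude r = (k₁ − k₂)/(k₁ + k₂) = 0.2401; thus R = |r|² = 0.05767, T = 0.9423.

R = 0.0577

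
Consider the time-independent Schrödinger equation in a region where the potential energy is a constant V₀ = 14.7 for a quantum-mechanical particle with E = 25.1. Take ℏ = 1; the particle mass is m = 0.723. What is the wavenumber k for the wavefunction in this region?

With E > V₀ the solution is oscillatory, ψ ∝ e^{±ikx} with k = √(2m(E − V₀))/ℏ.
k = √(2 × 0.723 × 10.4) = 3.878.

k = 3.88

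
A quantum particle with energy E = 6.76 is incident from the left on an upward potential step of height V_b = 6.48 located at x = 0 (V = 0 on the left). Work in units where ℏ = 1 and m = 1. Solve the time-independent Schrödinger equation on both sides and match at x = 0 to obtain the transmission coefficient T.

The wavenumbers are k₁ = √(2mE)/ℏ = 3.677 on the left and k₂ = √(2m(E − V_b))/ℏ = 0.7483 on the right.
Continuity of ψ and ψ′ at the step yields the reflection amplitude r = (k₁ − k₂)/(k₁ + k₂) = 0.6618; thus R = |r|² = 0.4380, T = 0.5620.

T = 0.562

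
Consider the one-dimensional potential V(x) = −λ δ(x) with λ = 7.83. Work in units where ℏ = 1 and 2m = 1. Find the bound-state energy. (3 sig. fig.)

For x ≠ 0 the bound state is ψ ∝ e^{−κ|x|}; integrating the TISE across the delta gives the cusp condition 2κ = 2mλ/ℏ², so κ = 3.915.
Then E = −ℏ²κ²/(2m) = −mλ²/(2ℏ²) = -15.33.

E = -15.3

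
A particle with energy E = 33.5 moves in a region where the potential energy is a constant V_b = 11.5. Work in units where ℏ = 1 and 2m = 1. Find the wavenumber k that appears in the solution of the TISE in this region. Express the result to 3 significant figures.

k = 4.69

With E > V_b the solution is oscillatory, ψ ∝ e^{±ikx} with k = √(2m(E − V_b))/ℏ.
k = √(2 × 0.5 × 22) = 4.690.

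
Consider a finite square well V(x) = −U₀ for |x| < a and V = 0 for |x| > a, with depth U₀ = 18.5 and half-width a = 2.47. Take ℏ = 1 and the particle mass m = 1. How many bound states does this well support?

N = 10

Define the well-strength parameter z₀ = (a/ℏ)√(2mU₀) = 2.47 × √(2·1·18.5) = 15.02.
A new bound state (alternating even/odd) appears each time z₀ passes a multiple of π/2, so N = ⌊2z₀/π⌋ + 1 = ⌊9.565⌋ + 1 = 10.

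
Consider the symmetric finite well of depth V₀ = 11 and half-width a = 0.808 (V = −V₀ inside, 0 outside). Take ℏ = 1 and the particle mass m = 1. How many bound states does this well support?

N = 3

The dimensionless depth is z₀ = a√(2mV₀)/ℏ = 0.808 × √(22.00) = 3.790.
The even/odd transcendental equations gain one root per π/2 in z₀, giving N = 1 + ⌊2z₀/π⌋ = 1 + ⌊2.413⌋ = 3.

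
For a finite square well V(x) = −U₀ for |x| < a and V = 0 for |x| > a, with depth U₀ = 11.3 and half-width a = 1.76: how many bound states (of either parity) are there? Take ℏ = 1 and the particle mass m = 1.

Define the well-strength parameter z₀ = (a/ℏ)√(2mU₀) = 1.76 × √(2·1·11.3) = 8.367.
The even/odd transcendental equations gain one root per π/2 in z₀, giving N = 1 + ⌊2z₀/π⌋ = 1 + ⌊5.327⌋ = 6.

N = 6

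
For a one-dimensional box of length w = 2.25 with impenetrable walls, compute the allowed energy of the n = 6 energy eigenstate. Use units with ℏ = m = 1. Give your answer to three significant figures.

Requiring ψ(0) = ψ(w) = 0 quantises k = nπ/w, hence E_n = ℏ²k²/2m = n²π²ℏ²/(2mw²).
E_6 = 6² × π² / (2 × 1 × 2.25²) = 35.09.

E = 35.1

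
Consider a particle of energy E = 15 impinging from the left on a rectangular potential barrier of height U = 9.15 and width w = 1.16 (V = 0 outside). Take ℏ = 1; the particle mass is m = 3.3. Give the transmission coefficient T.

Above the barrier the interior wavenumber is k₂ = √(2m(E − U))/ℏ = 6.214, giving phase k₂w = 7.208.
T = [1 + U² sin²(k₂w) / (4E(E − U))]⁻¹ = 1/1.152 = 0.868.

T = 0.868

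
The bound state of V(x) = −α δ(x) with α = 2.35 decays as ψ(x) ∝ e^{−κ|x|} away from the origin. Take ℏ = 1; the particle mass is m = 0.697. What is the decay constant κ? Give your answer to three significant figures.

Integrating the TISE across x = 0 gives the cusp condition ψ'(0⁺) − ψ'(0⁻) = −(2mα/ℏ²)ψ(0).
With ψ ∝ e^{−κ|x|} this yields −2κ = −2mα/ℏ², so κ = mα/ℏ² = 1.638.

κ = 1.64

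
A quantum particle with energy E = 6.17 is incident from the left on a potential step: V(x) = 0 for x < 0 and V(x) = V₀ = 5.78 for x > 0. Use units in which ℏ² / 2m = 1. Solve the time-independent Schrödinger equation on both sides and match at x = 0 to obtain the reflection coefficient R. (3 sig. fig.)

On each side the TISE gives plane waves with k = √(2m(E − V))/ℏ: k₁ = √(2·½·6.17) = 2.484, k₂ = √(2·½·0.39) = 0.6245.
Continuity of ψ and ψ′ at the step yields the reflection amplitude r = (k₁ − k₂)/(k₁ + k₂) = 0.5982; thus R = |r|² = 0.3578, T = 0.6422.

R = 0.358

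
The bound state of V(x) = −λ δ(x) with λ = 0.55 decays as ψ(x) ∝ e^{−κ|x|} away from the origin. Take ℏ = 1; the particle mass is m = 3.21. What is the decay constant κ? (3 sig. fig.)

Integrating the TISE across x = 0 gives the cusp condition ψ'(0⁺) − ψ'(0⁻) = −(2mλ/ℏ²)ψ(0).
With ψ ∝ e^{−κ|x|} this yields −2κ = −2mλ/ℏ², so κ = mλ/ℏ² = 1.766.

κ = 1.77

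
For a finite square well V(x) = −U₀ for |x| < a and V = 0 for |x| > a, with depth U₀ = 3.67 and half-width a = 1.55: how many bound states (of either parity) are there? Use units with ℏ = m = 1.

N = 3

The dimensionless depth is z₀ = a√(2mU₀)/ℏ = 1.55 × √(7.340) = 4.199.
The even/odd transcendental equations gain one root per π/2 in z₀, giving N = 1 + ⌊2z₀/π⌋ = 1 + ⌊2.673⌋ = 3.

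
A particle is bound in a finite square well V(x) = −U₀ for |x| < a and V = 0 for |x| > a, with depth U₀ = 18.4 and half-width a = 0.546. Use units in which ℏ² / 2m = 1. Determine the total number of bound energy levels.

N = 2

The dimensionless depth is z₀ = a√(2mU₀)/ℏ = 0.546 × √(18.40) = 2.342.
A new bound state (alternating even/odd) appears each time z₀ passes a multiple of π/2, so N = ⌊2z₀/π⌋ + 1 = ⌊1.491⌋ + 1 = 2.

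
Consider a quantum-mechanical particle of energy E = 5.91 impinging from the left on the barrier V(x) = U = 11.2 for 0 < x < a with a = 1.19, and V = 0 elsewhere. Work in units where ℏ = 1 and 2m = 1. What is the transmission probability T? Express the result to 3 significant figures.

T = 0.0166

Since E < U the interior solution is evanescent with decay constant κ = √(2m(U − E))/ℏ = 2.300.
κa = 2.737, sinh(κa) = 7.688.
Matching ψ, ψ′ at both faces gives T = [1 + U² sinh²(κa) / (4E(U − E))]⁻¹ = 1/60.29 = 0.0166.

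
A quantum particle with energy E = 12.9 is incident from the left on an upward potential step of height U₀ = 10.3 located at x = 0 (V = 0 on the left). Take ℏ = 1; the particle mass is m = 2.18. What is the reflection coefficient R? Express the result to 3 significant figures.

R = 0.145

The wavenumbers are k₁ = √(2mE)/ℏ = 7.500 on the left and k₂ = √(2m(E − U₀))/ℏ = 3.367 on the right.
Matching ψ and ψ′ at x = 0 gives r = (k₁ − k₂)/(k₁ + k₂), so R = r² = 0.1446 and T = 1 − R = 0.8554.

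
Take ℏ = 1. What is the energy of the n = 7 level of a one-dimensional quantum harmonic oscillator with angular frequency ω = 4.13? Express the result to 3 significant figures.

E = 31.0

The oscillator eigenvalues are E_n = ℏω(n + ½), so E_7 = 4.13 × 7.5 = 30.98.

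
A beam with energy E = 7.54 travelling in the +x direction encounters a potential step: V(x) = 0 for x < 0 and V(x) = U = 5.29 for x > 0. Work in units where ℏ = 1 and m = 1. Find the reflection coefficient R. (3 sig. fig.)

The wavenumbers are k₁ = √(2mE)/ℏ = 3.883 on the left and k₂ = √(2m(E − U))/ℏ = 2.121 on the right.
Matching ψ and ψ′ at x = 0 gives r = (k₁ − k₂)/(k₁ + k₂), so R = r² = 0.08611 and T = 1 − R = 0.9139.

R = 0.0861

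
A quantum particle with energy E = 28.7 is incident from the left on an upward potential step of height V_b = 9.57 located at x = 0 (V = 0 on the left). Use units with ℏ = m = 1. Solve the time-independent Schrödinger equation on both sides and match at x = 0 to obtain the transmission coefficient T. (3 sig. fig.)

On each side the TISE gives plane waves with k = √(2m(E − V))/ℏ: k₁ = √(2·1·28.7) = 7.576, k₂ = √(2·1·19.13) = 6.185.
Matching ψ and ψ′ at x = 0 gives r = (k₁ − k₂)/(k₁ + k₂), so R = r² = 0.01021 and T = 1 − R = 0.9898.

T = 0.990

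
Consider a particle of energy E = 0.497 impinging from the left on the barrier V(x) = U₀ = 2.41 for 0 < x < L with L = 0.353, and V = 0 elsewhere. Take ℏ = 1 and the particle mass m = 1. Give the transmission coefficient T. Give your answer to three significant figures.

Since E < U₀ the interior solution is evanescent with decay constant κ = √(2m(U₀ − E))/ℏ = 1.956.
κL = 0.6905, sinh(κL) = 0.7467.
The exact tunnelling result is T⁻¹ = 1 + U₀² sinh²(κL) / [4E(U₀ − E)] = 1.851, so T = 0.540.

T = 0.540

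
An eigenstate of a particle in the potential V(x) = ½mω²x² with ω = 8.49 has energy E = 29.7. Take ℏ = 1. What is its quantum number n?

E_n = ℏω(n + ½) ⇒ n = E/(ℏω) − ½ = 29.7/8.49 − 0.5 = 2.998 → n = 3.

n = 3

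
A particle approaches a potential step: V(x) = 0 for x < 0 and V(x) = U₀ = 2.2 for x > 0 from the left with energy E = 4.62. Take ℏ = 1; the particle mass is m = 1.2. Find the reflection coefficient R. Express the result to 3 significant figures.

R = 0.0257

On each side the TISE gives plane waves with k = √(2m(E − V))/ℏ: k₁ = √(2·1.2·4.62) = 3.330, k₂ = √(2·1.2·2.42) = 2.410.
Matching ψ and ψ′ at x = 0 gives r = (k₁ − k₂)/(k₁ + k₂), so R = r² = 0.02568 and T = 1 − R = 0.9743.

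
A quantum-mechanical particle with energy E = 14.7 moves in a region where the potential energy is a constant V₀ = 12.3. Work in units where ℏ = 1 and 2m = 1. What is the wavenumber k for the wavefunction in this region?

k = 1.55

With E > V₀ the solution is oscillatory, ψ ∝ e^{±ikx} with k = √(2m(E − V₀))/ℏ.
k = √(2 × 0.5 × 2.4) = 1.549.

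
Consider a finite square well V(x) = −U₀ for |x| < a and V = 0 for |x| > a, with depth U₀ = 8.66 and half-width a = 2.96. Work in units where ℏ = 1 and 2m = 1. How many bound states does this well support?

N = 6

The dimensionless depth is z₀ = a√(2mU₀)/ℏ = 2.96 × √(8.660) = 8.711.
A new bound state (alternating even/odd) appears each time z₀ passes a multiple of π/2, so N = ⌊2z₀/π⌋ + 1 = ⌊5.545⌋ + 1 = 6.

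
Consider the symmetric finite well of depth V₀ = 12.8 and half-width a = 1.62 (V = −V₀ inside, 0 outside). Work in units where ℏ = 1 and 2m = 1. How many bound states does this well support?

N = 4

The dimensionless depth is z₀ = a√(2mV₀)/ℏ = 1.62 × √(12.80) = 5.796.
The even/odd transcendental equations gain one root per π/2 in z₀, giving N = 1 + ⌊2z₀/π⌋ = 1 + ⌊3.690⌋ = 4.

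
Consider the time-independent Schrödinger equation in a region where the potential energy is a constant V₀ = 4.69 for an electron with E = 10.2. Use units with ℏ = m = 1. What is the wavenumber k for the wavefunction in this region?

With E > V₀ the solution is oscillatory, ψ ∝ e^{±ikx} with k = √(2m(E − V₀))/ℏ.
k = √(2 × 1 × 5.51) = 3.320.

k = 3.32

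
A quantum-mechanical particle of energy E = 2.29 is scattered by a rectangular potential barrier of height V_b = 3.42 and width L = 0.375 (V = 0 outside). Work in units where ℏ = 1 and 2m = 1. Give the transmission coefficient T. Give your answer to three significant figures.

T = 0.841

E < V_b: inside the barrier ψ ∝ e^{±κx} with κ = √(2m(V_b − E))/ℏ = 1.063.
κL = 0.3986, sinh(κL) = 0.4093.
Matching ψ, ψ′ at both faces gives T = [1 + V_b² sinh²(κL) / (4E(V_b − E))]⁻¹ = 1/1.189 = 0.841.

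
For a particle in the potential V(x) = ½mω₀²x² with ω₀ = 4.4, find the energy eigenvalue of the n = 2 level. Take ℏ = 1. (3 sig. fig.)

The oscillator eigenvalues are E_n = ℏω₀(n + ½), so E_2 = 4.4 × 2.5 = 11.00.

E = 11.0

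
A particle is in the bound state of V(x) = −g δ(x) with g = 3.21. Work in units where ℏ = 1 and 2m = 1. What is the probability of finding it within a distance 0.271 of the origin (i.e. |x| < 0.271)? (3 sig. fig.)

The normalised bound state is ψ = √κ e^{−κ|x|} with κ = mg/ℏ² = 1.605.
P(|x| < d) = ∫_{−d}^{d} κ e^{−2κ|x|} dx = 1 − e^{−2κd} = 1 − e^{−0.8699} = 0.5810.

P = 0.581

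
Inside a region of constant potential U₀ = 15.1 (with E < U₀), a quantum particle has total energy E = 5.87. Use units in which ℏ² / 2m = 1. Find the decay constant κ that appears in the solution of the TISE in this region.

Since E < U₀ the TISE in this region is ψ'' = κ²ψ with κ = √(2m(U₀ − E))/ℏ.
κ = √(2 × 0.5 × 9.23) = 3.038.

κ = 3.04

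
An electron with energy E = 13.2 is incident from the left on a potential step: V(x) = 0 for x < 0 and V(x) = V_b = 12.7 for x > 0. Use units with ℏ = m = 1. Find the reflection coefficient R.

R = 0.454

The wavenumbers are k₁ = √(2mE)/ℏ = 5.138 on the left and k₂ = √(2m(E − V_b))/ℏ = 1.000 on the right.
Continuity of ψ and ψ′ at the step yields the reflection amplitude r = (k₁ − k₂)/(k₁ + k₂) = 0.6742; thus R = |r|² = 0.4545, T = 0.5455.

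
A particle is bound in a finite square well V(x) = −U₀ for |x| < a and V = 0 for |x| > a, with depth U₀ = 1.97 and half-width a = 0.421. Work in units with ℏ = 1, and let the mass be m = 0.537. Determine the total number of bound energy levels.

The dimensionless depth is z₀ = a√(2mU₀)/ℏ = 0.421 × √(2.116) = 0.6124.
A new bound state (alternating even/odd) appears each time z₀ passes a multiple of π/2, so N = ⌊2z₀/π⌋ + 1 = ⌊0.3898⌋ + 1 = 1.

N = 1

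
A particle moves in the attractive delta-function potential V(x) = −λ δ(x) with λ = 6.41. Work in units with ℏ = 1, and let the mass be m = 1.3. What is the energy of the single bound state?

E = -26.7

The bound state is ψ(x) = √κ e^{−κ|x|}. The derivative jump ψ'(0⁺) − ψ'(0⁻) = −(2mλ/ℏ²)ψ(0) fixes κ = mλ/ℏ² = 8.333.
Then E = −ℏ²κ²/(2m) = −mλ²/(2ℏ²) = -26.71.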